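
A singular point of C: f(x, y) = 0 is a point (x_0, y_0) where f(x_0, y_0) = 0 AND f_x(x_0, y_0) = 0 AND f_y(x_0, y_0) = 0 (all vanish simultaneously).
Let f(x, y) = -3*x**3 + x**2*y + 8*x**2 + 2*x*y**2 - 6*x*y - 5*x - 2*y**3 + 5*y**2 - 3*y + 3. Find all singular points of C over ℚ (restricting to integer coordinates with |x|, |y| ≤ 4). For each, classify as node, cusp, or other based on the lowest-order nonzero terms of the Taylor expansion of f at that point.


Singular points: {(1, 1)}; classification: cusp.

Compute partial derivatives:
  f_x = -9*x**2 + 2*x*y + 16*x + 2*y**2 - 6*y - 5.
  f_y = x**2 + 4*x*y - 6*x - 6*y**2 + 10*y - 3.
Scan x_0 ∈ {−4, ..., 4}. For each x_0, f_y(x_0, y) is a polynomial in y; find its integer roots y ∈ {−4, ..., 4}, then test f_x and f at those candidates.
  x = -4: f_y(-4, y) = -6*y**2 - 6*y + 37; no integer root y with |y| ≤ 4.
  x = -3: f_y(-3, y) = -6*y**2 - 2*y + 24; no integer root y with |y| ≤ 4.
  x = -2: f_y(-2, y) = -6*y**2 + 2*y + 13; no integer root y with |y| ≤ 4.
  x = -1: f_y(-1, y) = -6*y**2 + 6*y + 4; no integer root y with |y| ≤ 4.
  x = 0: f_y(0, y) = -6*y**2 + 10*y - 3; no integer root y with |y| ≤ 4.
  x = 1: f_y(1, y) = -6*y**2 + 14*y - 8; vanishes at y ∈ {1}. (1, 1): f_x = 0, f = 0 — SINGULAR.
  x = 2: f_y(2, y) = -6*y**2 + 18*y - 11; no integer root y with |y| ≤ 4.
  x = 3: f_y(3, y) = -6*y**2 + 22*y - 12; vanishes at y ∈ {3}. (3, 3): f_x = -20 ≠ 0.
  x = 4: f_y(4, y) = -6*y**2 + 26*y - 11; no integer root y with |y| ≤ 4.
Only singular point on the grid: (1, 1).
Classify: substitute x = 1 + u, y = 1 + v and expand: f = -3*u**3 + u**2*v + 2*u*v**2 - 2*v**3 + v**2.
No constant or linear terms (consistent with a singular point). Quadratic part: v**2. Cubic part: -3*u**3 + u**2*v + 2*u*v**2 - 2*v**3.
The quadratic part v**2 is a perfect square, so there is a single (double) tangent line v = 0, i.e. y = 1. Restricting the cubic part to that line (v = 0) leaves -3*u**3 ≠ 0, so f is not divisible by v and the branch is v² ≈ 3*u**3 to lowest order — this is a cusp.
Classification: cusp.


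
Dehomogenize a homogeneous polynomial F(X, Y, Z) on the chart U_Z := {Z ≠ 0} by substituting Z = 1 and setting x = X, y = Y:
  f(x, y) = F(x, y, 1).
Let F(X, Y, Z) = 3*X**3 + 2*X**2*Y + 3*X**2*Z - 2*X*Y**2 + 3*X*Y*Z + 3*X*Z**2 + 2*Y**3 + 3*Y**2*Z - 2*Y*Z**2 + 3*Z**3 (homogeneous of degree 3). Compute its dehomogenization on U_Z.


f(x, y) = 3*x**3 + 2*x**2*y + 3*x**2 - 2*x*y**2 + 3*x*y + 3*x + 2*y**3 + 3*y**2 - 2*y + 3

On U_Z we set Z = 1. Each monomial c·X^i·Y^j·Z^k in F becomes c·x^i·y^j·1^k = c·x^i·y^j.
Substituting Z = 1: F(X, Y, 1) = 3*x**3 + 2*x**2*y + 3*x**2 - 2*x*y**2 + 3*x*y + 3*x + 2*y**3 + 3*y**2 - 2*y + 3.
Note: deg(f) ≤ deg(F) = 3; strict inequality happens when F is divisible by Z (lost terms).


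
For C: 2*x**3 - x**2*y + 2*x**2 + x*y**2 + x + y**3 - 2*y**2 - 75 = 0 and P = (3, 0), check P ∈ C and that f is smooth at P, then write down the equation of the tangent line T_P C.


Tangent line at P: 67*x - 9*y - 201 = 0.

Step 1: f(3, 0) = 0, so P lies on C.
Step 2: partial derivatives
  f_x(x, y) = 6*x**2 - 2*x*y + 4*x + y**2 + 1, f_y(x, y) = -x**2 + 2*x*y + 3*y**2 - 4*y.
  f_x(P) = 67, f_y(P) = -9 (gradient nonzero, so P is smooth).
Step 3: tangent line at P: 67·(x − 3) + -9·(y − 0) = 0.
Expanding: 67*x - 9*y - 201 = 0.


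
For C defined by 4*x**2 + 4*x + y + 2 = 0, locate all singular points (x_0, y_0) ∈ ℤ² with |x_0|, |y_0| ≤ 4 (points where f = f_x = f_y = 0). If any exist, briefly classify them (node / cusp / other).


No singular points in the scanned grid; C is smooth there.

Compute partial derivatives:
  f_x = 8*x + 4.
  f_y = 1.
f_y = 1 is a nonzero constant, so f_y never vanishes: no point (x, y) can satisfy f = f_x = f_y = 0. In particular no (x, y) ∈ {−4, ..., 4}² is singular; the curve is smooth.


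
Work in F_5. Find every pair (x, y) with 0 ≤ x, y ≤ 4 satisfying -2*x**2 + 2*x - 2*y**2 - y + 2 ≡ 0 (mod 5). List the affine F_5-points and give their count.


Affine F_5-points: {(2, 1), (3, 0), (3, 2), (4, 1)}; count = 4.

For each of the 25 pairs (x, y) ∈ F_5², evaluate f(x, y) mod 5. Record the zeros.
  x = 0: [0↦2, 1↦4, 2↦2, 3↦1, 4↦1]  zeros at y ∈ ∅
  x = 1: [0↦2, 1↦4, 2↦2, 3↦1, 4↦1]  zeros at y ∈ ∅
  x = 2: [0↦3, 1↦0, 2↦3, 3↦2, 4↦2]  zeros at y ∈ {1}
  x = 3: [0↦0, 1↦2, 2↦0, 3↦4, 4↦4]  zeros at y ∈ {0, 2}
  x = 4: [0↦3, 1↦0, 2↦3, 3↦2, 4↦2]  zeros at y ∈ {1}
Collecting zeros: affine points = {(2, 1), (3, 0), (3, 2), (4, 1)}.
Total count |C(F_5)_aff| = 4.


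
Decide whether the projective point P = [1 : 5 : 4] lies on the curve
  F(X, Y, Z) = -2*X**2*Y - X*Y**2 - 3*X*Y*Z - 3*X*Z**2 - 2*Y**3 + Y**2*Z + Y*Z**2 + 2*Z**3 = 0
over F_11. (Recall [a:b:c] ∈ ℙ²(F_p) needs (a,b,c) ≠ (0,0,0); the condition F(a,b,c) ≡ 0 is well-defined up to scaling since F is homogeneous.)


F(1,5,4) ≡ 3 (mod 11); P is NOT on the curve.

Evaluate F(1, 5, 4) term-by-term (mod 11).
  -2*X**2*Y ↦ -2·1·5·1 = -10
  -X*Y**2 ↦ -1·1·25·1 = -25
  -3*X*Y*Z ↦ -3·1·5·4 = -60
  -3*X*Z**2 ↦ -3·1·1·16 = -48
  -2*Y**3 ↦ -2·1·125·1 = -250
  Y**2*Z ↦ 1·1·25·4 = 100
  Y*Z**2 ↦ 1·1·5·16 = 80
  2*Z**3 ↦ 2·1·1·64 = 128
Sum: F(1, 5, 4) = (-10) + (-25) + (-60) + (-48) + (-250) + (100) + (80) + (128) = -85.
Reducing mod 11: -85 ≡ 3 (mod 11).
Since F(a, b, c) ≡ 3 ≠ 0 (mod 11), P does NOT lie on the curve.


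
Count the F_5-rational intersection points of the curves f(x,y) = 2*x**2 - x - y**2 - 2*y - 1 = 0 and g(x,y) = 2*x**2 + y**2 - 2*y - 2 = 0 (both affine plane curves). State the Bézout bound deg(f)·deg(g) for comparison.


Common zeros: {(1, 0)}; count = 1; Bézout bound = 4.

deg(f) = 2, deg(g) = 2, so Bézout bound = 4.
Scan x ∈ F_5. For each x, list the y ∈ F_5 with f(x, y) ≡ 0 and those with g(x, y) ≡ 0 (mod 5); the common zeros in that column are the intersection.
  x = 0: f ≡ 0 at y ∈ {4}; g ≡ 0 at y ∈ ∅; common: ∅.
  x = 1: f ≡ 0 at y ∈ {0, 3}; g ≡ 0 at y ∈ {0, 2}; common: {0}.
  x = 2: f ≡ 0 at y ∈ {0, 3}; g ≡ 0 at y ∈ {1}; common: ∅.
  x = 3: f ≡ 0 at y ∈ {4}; g ≡ 0 at y ∈ {1}; common: ∅.
  x = 4: f ≡ 0 at y ∈ ∅; g ≡ 0 at y ∈ {0, 2}; common: ∅.
Collecting: common zeros = {(1, 0)}, so the count is 1.
Comparison with the Bézout bound: 1 ≤ 4 = deg(f)·deg(g), as expected for curves with no common component (the affine F_5-count falls short of the bound because intersections may lie at infinity, over extension fields, or carry multiplicity).


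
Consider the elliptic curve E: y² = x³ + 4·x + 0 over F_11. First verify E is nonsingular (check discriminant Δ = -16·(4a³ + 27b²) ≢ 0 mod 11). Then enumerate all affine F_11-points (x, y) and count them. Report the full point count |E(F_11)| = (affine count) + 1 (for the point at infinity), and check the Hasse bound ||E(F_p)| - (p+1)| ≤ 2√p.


Affine points = {(0, 0), (1, 4), (1, 7), (2, 4), (2, 7), (4, 5), (4, 6), (6, 3), (6, 8), (8, 4), (8, 7)}; affine count = 11; |E(F_11)| = 12.

Discriminant check: Δ ∝ 4a³ + 27b² = 4·4³ + 27·0² = 4·64 + 27·0 ≡ 3 (mod 11). Nonzero ⇒ E is nonsingular.
For each x ∈ F_11, compute rhs = x³ + 4·x + 0 mod 11, then count y ∈ F_11 with y² ≡ rhs.
  x = 0: rhs = 0, matching y values: 0 (1 points).
  x = 1: rhs = 5, matching y values: 4, 7 (2 points).
  x = 2: rhs = 5, matching y values: 4, 7 (2 points).
  x = 3: rhs = 6, matching y values: none (0 points).
  x = 4: rhs = 3, matching y values: 5, 6 (2 points).
  x = 5: rhs = 2, matching y values: none (0 points).
  x = 6: rhs = 9, matching y values: 3, 8 (2 points).
  x = 7: rhs = 8, matching y values: none (0 points).
  x = 8: rhs = 5, matching y values: 4, 7 (2 points).
  x = 9: rhs = 6, matching y values: none (0 points).
  x = 10: rhs = 6, matching y values: none (0 points).
Total affine count: 11.
Full point count |E(F_11)| = 11 + 1 = 12.
Hasse bound: |12 − (11+1)| = |0| = 0 ≤ 2√11 ≈ 6.6332 ✓.


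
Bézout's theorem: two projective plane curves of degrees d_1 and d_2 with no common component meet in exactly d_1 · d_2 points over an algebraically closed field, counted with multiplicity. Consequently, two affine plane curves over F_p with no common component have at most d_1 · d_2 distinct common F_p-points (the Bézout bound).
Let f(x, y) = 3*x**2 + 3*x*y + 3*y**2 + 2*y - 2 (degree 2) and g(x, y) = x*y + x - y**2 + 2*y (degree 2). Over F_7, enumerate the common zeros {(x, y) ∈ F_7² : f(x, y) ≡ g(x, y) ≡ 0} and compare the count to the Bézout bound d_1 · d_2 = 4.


Common zeros: {(0, 2)}; count = 1; Bézout bound = 4.

deg(f) = 2, deg(g) = 2, so Bézout bound = 4.
Scan x ∈ F_7. For each x, list the y ∈ F_7 with f(x, y) ≡ 0 and those with g(x, y) ≡ 0 (mod 7); the common zeros in that column are the intersection.
  x = 0: f ≡ 0 at y ∈ {2}; g ≡ 0 at y ∈ {0, 2}; common: {2}.
  x = 1: f ≡ 0 at y ∈ ∅; g ≡ 0 at y ∈ ∅; common: ∅.
  x = 2: f ≡ 0 at y ∈ {1}; g ≡ 0 at y ∈ ∅; common: ∅.
  x = 3: f ≡ 0 at y ∈ ∅; g ≡ 0 at y ∈ {1, 4}; common: ∅.
  x = 4: f ≡ 0 at y ∈ {1, 6}; g ≡ 0 at y ∈ ∅; common: ∅.
  x = 5: f ≡ 0 at y ∈ {2, 4}; g ≡ 0 at y ∈ ∅; common: ∅.
  x = 6: f ≡ 0 at y ∈ ∅; g ≡ 0 at y ∈ {3, 5}; common: ∅.
Collecting: common zeros = {(0, 2)}, so the count is 1.
Comparison with the Bézout bound: 1 ≤ 4 = deg(f)·deg(g), as expected for curves with no common component (the affine F_7-count falls short of the bound because intersections may lie at infinity, over extension fields, or carry multiplicity).


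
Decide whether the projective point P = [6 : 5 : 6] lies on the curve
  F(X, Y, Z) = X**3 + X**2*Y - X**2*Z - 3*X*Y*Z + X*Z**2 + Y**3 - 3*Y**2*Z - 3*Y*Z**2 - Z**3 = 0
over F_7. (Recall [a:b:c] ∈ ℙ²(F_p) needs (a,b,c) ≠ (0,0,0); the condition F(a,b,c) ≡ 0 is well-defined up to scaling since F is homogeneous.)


F(6,5,6) ≡ 0 (mod 7); P is on the curve.

Evaluate F(6, 5, 6) term-by-term (mod 7).
  X**3 ↦ 1·216·1·1 = 216
  X**2*Y ↦ 1·36·5·1 = 180
  -X**2*Z ↦ -1·36·1·6 = -216
  -3*X*Y*Z ↦ -3·6·5·6 = -540
  X*Z**2 ↦ 1·6·1·36 = 216
  Y**3 ↦ 1·1·125·1 = 125
  -3*Y**2*Z ↦ -3·1·25·6 = -450
  -3*Y*Z**2 ↦ -3·1·5·36 = -540
  -Z**3 ↦ -1·1·1·216 = -216
Sum: F(6, 5, 6) = (216) + (180) + (-216) + (-540) + (216) + (125) + (-450) + (-540) + (-216) = -1225.
Reducing mod 7: -1225 ≡ 0 (mod 7).
Since F(a, b, c) ≡ 0 (mod 7), P lies on the curve.


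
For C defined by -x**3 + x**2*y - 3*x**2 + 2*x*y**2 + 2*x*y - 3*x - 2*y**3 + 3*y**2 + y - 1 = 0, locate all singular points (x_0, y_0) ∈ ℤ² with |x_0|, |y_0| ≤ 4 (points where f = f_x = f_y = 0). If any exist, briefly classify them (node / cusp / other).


Singular points: {(-1, 0)}; classification: cusp.

Compute partial derivatives:
  f_x = -3*x**2 + 2*x*y - 6*x + 2*y**2 + 2*y - 3.
  f_y = x**2 + 4*x*y + 2*x - 6*y**2 + 6*y + 1.
Scan x_0 ∈ {−4, ..., 4}. For each x_0, f_y(x_0, y) is a polynomial in y; find its integer roots y ∈ {−4, ..., 4}, then test f_x and f at those candidates.
  x = -4: f_y(-4, y) = -6*y**2 - 10*y + 9; no integer root y with |y| ≤ 4.
  x = -3: f_y(-3, y) = -6*y**2 - 6*y + 4; no integer root y with |y| ≤ 4.
  x = -2: f_y(-2, y) = -6*y**2 - 2*y + 1; no integer root y with |y| ≤ 4.
  x = -1: f_y(-1, y) = -6*y**2 + 2*y; vanishes at y ∈ {0}. (-1, 0): f_x = 0, f = 0 — SINGULAR.
  x = 0: f_y(0, y) = -6*y**2 + 6*y + 1; no integer root y with |y| ≤ 4.
  x = 1: f_y(1, y) = -6*y**2 + 10*y + 4; vanishes at y ∈ {2}. (1, 2): f_x = 4 ≠ 0.
  x = 2: f_y(2, y) = -6*y**2 + 14*y + 9; no integer root y with |y| ≤ 4.
  x = 3: f_y(3, y) = -6*y**2 + 18*y + 16; no integer root y with |y| ≤ 4.
  x = 4: f_y(4, y) = -6*y**2 + 22*y + 25; no integer root y with |y| ≤ 4.
Only singular point on the grid: (-1, 0).
Classify: substitute x = -1 + u, y = 0 + v and expand: f = -u**3 + u**2*v + 2*u*v**2 - 2*v**3 + v**2.
No constant or linear terms (consistent with a singular point). Quadratic part: v**2. Cubic part: -u**3 + u**2*v + 2*u*v**2 - 2*v**3.
The quadratic part v**2 is a perfect square, so there is a single (double) tangent line v = 0, i.e. y = 0. Restricting the cubic part to that line (v = 0) leaves -u**3 ≠ 0, so f is not divisible by v and the branch is v² ≈ u**3 to lowest order — this is a cusp.
Classification: cusp.


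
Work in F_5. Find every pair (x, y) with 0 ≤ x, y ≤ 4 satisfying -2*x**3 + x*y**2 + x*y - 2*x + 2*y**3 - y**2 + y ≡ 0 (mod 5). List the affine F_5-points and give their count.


Affine F_5-points: {(0, 0), (1, 1), (2, 0), (3, 0), (4, 3), (4, 4)}; count = 6.

For each of the 25 pairs (x, y) ∈ F_5², evaluate f(x, y) mod 5. Record the zeros.
  x = 0: [0↦0, 1↦2, 2↦4, 3↦3, 4↦1]  zeros at y ∈ {0}
  x = 1: [0↦1, 1↦0, 2↦1, 3↦1, 4↦2]  zeros at y ∈ {1}
  x = 2: [0↦0, 1↦1, 2↦1, 3↦2, 4↦1]  zeros at y ∈ {0}
  x = 3: [0↦0, 1↦3, 2↦2, 3↦4, 4↦1]  zeros at y ∈ {0}
  x = 4: [0↦4, 1↦4, 2↦2, 3↦0, 4↦0]  zeros at y ∈ {3, 4}
Collecting zeros: affine points = {(0, 0), (1, 1), (2, 0), (3, 0), (4, 3), (4, 4)}.
Total count |C(F_5)_aff| = 6.


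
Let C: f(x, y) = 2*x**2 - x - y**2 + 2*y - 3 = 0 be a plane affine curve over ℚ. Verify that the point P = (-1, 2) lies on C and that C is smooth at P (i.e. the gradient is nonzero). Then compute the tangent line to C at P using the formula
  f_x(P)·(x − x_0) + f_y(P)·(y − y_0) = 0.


Tangent line at P: -5*x - 2*y - 1 = 0.

Step 1: f(-1, 2) = 0, so P lies on C.
Step 2: partial derivatives
  f_x(x, y) = 4*x - 1, f_y(x, y) = 2 - 2*y.
  f_x(P) = -5, f_y(P) = -2 (gradient nonzero, so P is smooth).
Step 3: tangent line at P: -5·(x − -1) + -2·(y − 2) = 0.
Expanding: -5*x - 2*y - 1 = 0.


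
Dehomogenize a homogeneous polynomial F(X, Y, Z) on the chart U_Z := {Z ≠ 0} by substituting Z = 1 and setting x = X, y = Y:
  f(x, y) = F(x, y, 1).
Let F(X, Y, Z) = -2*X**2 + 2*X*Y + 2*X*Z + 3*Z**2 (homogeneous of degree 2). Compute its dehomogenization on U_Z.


f(x, y) = -2*x**2 + 2*x*y + 2*x + 3

On U_Z we set Z = 1. Each monomial c·X^i·Y^j·Z^k in F becomes c·x^i·y^j·1^k = c·x^i·y^j.
Substituting Z = 1: F(X, Y, 1) = -2*x**2 + 2*x*y + 2*x + 3.
Note: deg(f) ≤ deg(F) = 2; strict inequality happens when F is divisible by Z (lost terms).


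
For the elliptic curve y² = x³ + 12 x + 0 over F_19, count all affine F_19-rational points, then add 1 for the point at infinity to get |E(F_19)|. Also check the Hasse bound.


Affine points = {(0, 0), (3, 5), (3, 14), (4, 6), (4, 13), (7, 3), (7, 16), (8, 0), (9, 1), (9, 18), (11, 0), (13, 4), (13, 15), (14, 9), (14, 10), (17, 5), (17, 14), (18, 5), (18, 14)}; affine count = 19; |E(F_19)| = 20.

Discriminant check: Δ ∝ 4a³ + 27b² = 4·12³ + 27·0² = 4·1728 + 27·0 ≡ 15 (mod 19). Nonzero ⇒ E is nonsingular.
For each x ∈ F_19, compute rhs = x³ + 12·x + 0 mod 19, then count y ∈ F_19 with y² ≡ rhs.
  x = 0: rhs = 0, matching y values: 0 (1 points).
  x = 1: rhs = 13, matching y values: none (0 points).
  x = 2: rhs = 13, matching y values: none (0 points).
  x = 3: rhs = 6, matching y values: 5, 14 (2 points).
  x = 4: rhs = 17, matching y values: 6, 13 (2 points).
  x = 5: rhs = 14, matching y values: none (0 points).
  x = 6: rhs = 3, matching y values: none (0 points).
  x = 7: rhs = 9, matching y values: 3, 16 (2 points).
  x = 8: rhs = 0, matching y values: 0 (1 points).
  x = 9: rhs = 1, matching y values: 1, 18 (2 points).
  x = 10: rhs = 18, matching y values: none (0 points).
  x = 11: rhs = 0, matching y values: 0 (1 points).
  x = 12: rhs = 10, matching y values: none (0 points).
  x = 13: rhs = 16, matching y values: 4, 15 (2 points).
  x = 14: rhs = 5, matching y values: 9, 10 (2 points).
  x = 15: rhs = 2, matching y values: none (0 points).
  x = 16: rhs = 13, matching y values: none (0 points).
  x = 17: rhs = 6, matching y values: 5, 14 (2 points).
  x = 18: rhs = 6, matching y values: 5, 14 (2 points).
Total affine count: 19.
Full point count |E(F_19)| = 19 + 1 = 20.
Hasse bound: |20 − (19+1)| = |0| = 0 ≤ 2√19 ≈ 8.7178 ✓.


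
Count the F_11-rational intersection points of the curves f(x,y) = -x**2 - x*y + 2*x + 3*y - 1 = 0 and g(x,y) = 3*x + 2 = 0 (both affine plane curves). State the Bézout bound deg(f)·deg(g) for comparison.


Common zeros: ∅; count = 0; Bézout bound = 2.

deg(f) = 2, deg(g) = 1, so Bézout bound = 2.
Scan x ∈ F_11. For each x, list the y ∈ F_11 with f(x, y) ≡ 0 and those with g(x, y) ≡ 0 (mod 11); the common zeros in that column are the intersection.
  x = 0: f ≡ 0 at y ∈ {4}; g ≡ 0 at y ∈ ∅; common: ∅.
  x = 1: f ≡ 0 at y ∈ {0}; g ≡ 0 at y ∈ ∅; common: ∅.
  x = 2: f ≡ 0 at y ∈ {1}; g ≡ 0 at y ∈ ∅; common: ∅.
  x = 3: f ≡ 0 at y ∈ ∅; g ≡ 0 at y ∈ {0, 1, 2, 3, 4, 5, 6, 7, 8, 9, 10}; common: ∅.
  x = 4: f ≡ 0 at y ∈ {2}; g ≡ 0 at y ∈ ∅; common: ∅.
  x = 5: f ≡ 0 at y ∈ {3}; g ≡ 0 at y ∈ ∅; common: ∅.
  x = 6: f ≡ 0 at y ∈ {10}; g ≡ 0 at y ∈ ∅; common: ∅.
  x = 7: f ≡ 0 at y ∈ {2}; g ≡ 0 at y ∈ ∅; common: ∅.
  x = 8: f ≡ 0 at y ∈ {10}; g ≡ 0 at y ∈ ∅; common: ∅.
  x = 9: f ≡ 0 at y ∈ {4}; g ≡ 0 at y ∈ ∅; common: ∅.
  x = 10: f ≡ 0 at y ∈ {1}; g ≡ 0 at y ∈ ∅; common: ∅.
Collecting: common zeros = ∅, so the count is 0.
Comparison with the Bézout bound: 0 ≤ 2 = deg(f)·deg(g), as expected for curves with no common component (the affine F_11-count falls short of the bound because intersections may lie at infinity, over extension fields, or carry multiplicity).


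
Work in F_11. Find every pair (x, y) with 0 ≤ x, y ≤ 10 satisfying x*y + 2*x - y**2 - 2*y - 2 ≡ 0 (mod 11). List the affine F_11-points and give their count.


Affine F_11-points: {(1, 0), (1, 10), (6, 7), (6, 8), (8, 2), (8, 4), (9, 1), (9, 6), (10, 3), (10, 5)}; count = 10.

For each of the 121 pairs (x, y) ∈ F_11², evaluate f(x, y) mod 11. Record the zeros.
  x = 0: [0↦9, 1↦6, 2↦1, 3↦5, 4↦7, 5↦7, 6↦5, 7↦1, 8↦6, 9↦9, 10↦10]  zeros at y ∈ ∅
  x = 1: [0↦0, 1↦9, 2↦5, 3↦10, 4↦2, 5↦3, 6↦2, 7↦10, 8↦5, 9↦9, 10↦0]  zeros at y ∈ {0, 10}
  x = 2: [0↦2, 1↦1, 2↦9, 3↦4, 4↦8, 5↦10, 6↦10, 7↦8, 8↦4, 9↦9, 10↦1]  zeros at y ∈ ∅
  x = 3: [0↦4, 1↦4, 2↦2, 3↦9, 4↦3, 5↦6, 6↦7, 7↦6, 8↦3, 9↦9, 10↦2]  zeros at y ∈ ∅
  x = 4: [0↦6, 1↦7, 2↦6, 3↦3, 4↦9, 5↦2, 6↦4, 7↦4, 8↦2, 9↦9, 10↦3]  zeros at y ∈ ∅
  x = 5: [0↦8, 1↦10, 2↦10, 3↦8, 4↦4, 5↦9, 6↦1, 7↦2, 8↦1, 9↦9, 10↦4]  zeros at y ∈ ∅
  x = 6: [0↦10, 1↦2, 2↦3, 3↦2, 4↦10, 5↦5, 6↦9, 7↦0, 8↦0, 9↦9, 10↦5]  zeros at y ∈ {7, 8}
  x = 7: [0↦1, 1↦5, 2↦7, 3↦7, 4↦5, 5↦1, 6↦6, 7↦9, 8↦10, 9↦9, 10↦6]  zeros at y ∈ ∅
  x = 8: [0↦3, 1↦8, 2↦0, 3↦1, 4↦0, 5↦8, 6↦3, 7↦7, 8↦9, 9↦9, 10↦7]  zeros at y ∈ {2, 4}
  x = 9: [0↦5, 1↦0, 2↦4, 3↦6, 4↦6, 5↦4, 6↦0, 7↦5, 8↦8, 9↦9, 10↦8]  zeros at y ∈ {1, 6}
  x = 10: [0↦7, 1↦3, 2↦8, 3↦0, 4↦1, 5↦0, 6↦8, 7↦3, 8↦7, 9↦9, 10↦9]  zeros at y ∈ {3, 5}
Collecting zeros: affine points = {(1, 0), (1, 10), (6, 7), (6, 8), (8, 2), (8, 4), (9, 1), (9, 6), (10, 3), (10, 5)}.
Total count |C(F_11)_aff| = 10.


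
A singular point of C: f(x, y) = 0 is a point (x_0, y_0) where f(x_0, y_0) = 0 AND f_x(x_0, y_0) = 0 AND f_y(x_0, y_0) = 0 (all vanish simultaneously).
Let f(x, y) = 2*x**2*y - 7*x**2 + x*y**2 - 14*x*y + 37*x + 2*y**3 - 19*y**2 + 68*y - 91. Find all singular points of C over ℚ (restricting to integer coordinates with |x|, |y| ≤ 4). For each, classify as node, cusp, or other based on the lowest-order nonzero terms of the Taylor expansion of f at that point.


Singular points: {(2, 3)}; classification: node.

Compute partial derivatives:
  f_x = 4*x*y - 14*x + y**2 - 14*y + 37.
  f_y = 2*x**2 + 2*x*y - 14*x + 6*y**2 - 38*y + 68.
Scan x_0 ∈ {−4, ..., 4}. For each x_0, f_y(x_0, y) is a polynomial in y; find its integer roots y ∈ {−4, ..., 4}, then test f_x and f at those candidates.
  x = -4: f_y(-4, y) = 6*y**2 - 46*y + 156; no integer root y with |y| ≤ 4.
  x = -3: f_y(-3, y) = 6*y**2 - 44*y + 128; no integer root y with |y| ≤ 4.
  x = -2: f_y(-2, y) = 6*y**2 - 42*y + 104; no integer root y with |y| ≤ 4.
  x = -1: f_y(-1, y) = 6*y**2 - 40*y + 84; no integer root y with |y| ≤ 4.
  x = 0: f_y(0, y) = 6*y**2 - 38*y + 68; no integer root y with |y| ≤ 4.
  x = 1: f_y(1, y) = 6*y**2 - 36*y + 56; no integer root y with |y| ≤ 4.
  x = 2: f_y(2, y) = 6*y**2 - 34*y + 48; vanishes at y ∈ {3}. (2, 3): f_x = 0, f = 0 — SINGULAR.
  x = 3: f_y(3, y) = 6*y**2 - 32*y + 44; no integer root y with |y| ≤ 4.
  x = 4: f_y(4, y) = 6*y**2 - 30*y + 44; no integer root y with |y| ≤ 4.
Only singular point on the grid: (2, 3).
Classify: substitute x = 2 + u, y = 3 + v and expand: f = 2*u**2*v - u**2 + u*v**2 + 2*v**3 + v**2.
No constant or linear terms (consistent with a singular point). Quadratic part: -u**2 + v**2. Cubic part: 2*u**2*v + u*v**2 + 2*v**3.
The quadratic part v**2 - u**2 = (v − u)(v + u) splits into two distinct linear factors, so there are two distinct tangent lines y − 3 = ±(x − 2) — this is a node (ordinary double point).
Classification: node.


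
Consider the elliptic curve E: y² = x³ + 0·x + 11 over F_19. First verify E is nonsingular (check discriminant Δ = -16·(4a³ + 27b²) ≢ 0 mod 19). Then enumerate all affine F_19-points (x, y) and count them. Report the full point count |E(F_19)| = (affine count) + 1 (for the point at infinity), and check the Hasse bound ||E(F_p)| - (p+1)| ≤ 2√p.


Affine points = {(0, 7), (0, 12), (2, 0), (3, 0), (10, 2), (10, 17), (13, 2), (13, 17), (14, 0), (15, 2), (15, 17)}; affine count = 11; |E(F_19)| = 12.

Discriminant check: Δ ∝ 4a³ + 27b² = 4·0³ + 27·11² = 4·0 + 27·121 ≡ 18 (mod 19). Nonzero ⇒ E is nonsingular.
For each x ∈ F_19, compute rhs = x³ + 0·x + 11 mod 19, then count y ∈ F_19 with y² ≡ rhs.
  x = 0: rhs = 11, matching y values: 7, 12 (2 points).
  x = 1: rhs = 12, matching y values: none (0 points).
  x = 2: rhs = 0, matching y values: 0 (1 points).
  x = 3: rhs = 0, matching y values: 0 (1 points).
  x = 4: rhs = 18, matching y values: none (0 points).
  x = 5: rhs = 3, matching y values: none (0 points).
  x = 6: rhs = 18, matching y values: none (0 points).
  x = 7: rhs = 12, matching y values: none (0 points).
  x = 8: rhs = 10, matching y values: none (0 points).
  x = 9: rhs = 18, matching y values: none (0 points).
  x = 10: rhs = 4, matching y values: 2, 17 (2 points).
  x = 11: rhs = 12, matching y values: none (0 points).
  x = 12: rhs = 10, matching y values: none (0 points).
  x = 13: rhs = 4, matching y values: 2, 17 (2 points).
  x = 14: rhs = 0, matching y values: 0 (1 points).
  x = 15: rhs = 4, matching y values: 2, 17 (2 points).
  x = 16: rhs = 3, matching y values: none (0 points).
  x = 17: rhs = 3, matching y values: none (0 points).
  x = 18: rhs = 10, matching y values: none (0 points).
Total affine count: 11.
Full point count |E(F_19)| = 11 + 1 = 12.
Hasse bound: |12 − (19+1)| = |-8| = 8 ≤ 2√19 ≈ 8.7178 ✓.


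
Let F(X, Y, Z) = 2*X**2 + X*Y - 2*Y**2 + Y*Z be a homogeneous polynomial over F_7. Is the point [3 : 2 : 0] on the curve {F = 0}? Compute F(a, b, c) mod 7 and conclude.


F(3,2,0) ≡ 2 (mod 7); P is NOT on the curve.

Evaluate F(3, 2, 0) term-by-term (mod 7).
  2*X**2 ↦ 2·9·1·1 = 18
  X*Y ↦ 1·3·2·1 = 6
  -2*Y**2 ↦ -2·1·4·1 = -8
  Y*Z ↦ 1·1·2·0 = 0
Sum: F(3, 2, 0) = (18) + (6) + (-8) + (0) = 16.
Reducing mod 7: 16 ≡ 2 (mod 7).
Since F(a, b, c) ≡ 2 ≠ 0 (mod 7), P does NOT lie on the curve.


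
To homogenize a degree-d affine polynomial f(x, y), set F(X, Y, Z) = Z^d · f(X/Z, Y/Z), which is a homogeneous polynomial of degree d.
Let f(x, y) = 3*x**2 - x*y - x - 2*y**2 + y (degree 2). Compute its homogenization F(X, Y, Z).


F(X, Y, Z) = 3*X**2 - X*Y - X*Z - 2*Y**2 + Y*Z

deg(f) = 2.
Substitute x = X/Z, y = Y/Z into f, then multiply by Z^2.
  monomial 3·x^2·y^0 ↦ 3·X^2·Y^0·Z^0.
  monomial -1·x^1·y^1 ↦ -1·X^1·Y^1·Z^0.
  monomial -1·x^1·y^0 ↦ -1·X^1·Y^0·Z^1.
  monomial -2·x^0·y^2 ↦ -2·X^0·Y^2·Z^0.
  monomial 1·x^0·y^1 ↦ 1·X^0·Y^1·Z^1.
Collecting: F(X, Y, Z) = 3*X**2 - X*Y - X*Z - 2*Y**2 + Y*Z.


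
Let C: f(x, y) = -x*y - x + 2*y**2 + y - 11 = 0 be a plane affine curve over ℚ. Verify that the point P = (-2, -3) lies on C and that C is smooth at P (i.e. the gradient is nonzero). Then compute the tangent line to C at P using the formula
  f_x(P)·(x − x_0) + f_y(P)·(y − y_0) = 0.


Tangent line at P: 2*x - 9*y - 23 = 0.

Step 1: f(-2, -3) = 0, so P lies on C.
Step 2: partial derivatives
  f_x(x, y) = -y - 1, f_y(x, y) = -x + 4*y + 1.
  f_x(P) = 2, f_y(P) = -9 (gradient nonzero, so P is smooth).
Step 3: tangent line at P: 2·(x − -2) + -9·(y − -3) = 0.
Expanding: 2*x - 9*y - 23 = 0.


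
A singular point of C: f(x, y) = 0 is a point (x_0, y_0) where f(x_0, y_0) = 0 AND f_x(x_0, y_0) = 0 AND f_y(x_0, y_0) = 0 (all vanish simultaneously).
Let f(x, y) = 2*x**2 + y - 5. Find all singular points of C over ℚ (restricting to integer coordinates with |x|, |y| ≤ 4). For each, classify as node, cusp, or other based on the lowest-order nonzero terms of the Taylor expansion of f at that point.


No singular points in the scanned grid; C is smooth there.

Compute partial derivatives:
  f_x = 4*x.
  f_y = 1.
f_y = 1 is a nonzero constant, so f_y never vanishes: no point (x, y) can satisfy f = f_x = f_y = 0. In particular no (x, y) ∈ {−4, ..., 4}² is singular; the curve is smooth.


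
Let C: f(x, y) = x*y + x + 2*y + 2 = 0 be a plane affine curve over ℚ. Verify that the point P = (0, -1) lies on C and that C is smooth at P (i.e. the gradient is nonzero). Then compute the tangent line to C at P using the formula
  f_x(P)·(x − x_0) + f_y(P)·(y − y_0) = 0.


Tangent line at P: 2*y + 2 = 0.

Step 1: f(0, -1) = 0, so P lies on C.
Step 2: partial derivatives
  f_x(x, y) = y + 1, f_y(x, y) = x + 2.
  f_x(P) = 0, f_y(P) = 2 (gradient nonzero, so P is smooth).
Step 3: tangent line at P: 0·(x − 0) + 2·(y − -1) = 0.
Expanding: 2*y + 2 = 0.


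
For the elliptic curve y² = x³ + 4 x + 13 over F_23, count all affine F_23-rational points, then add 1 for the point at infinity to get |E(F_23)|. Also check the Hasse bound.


Affine points = {(0, 6), (0, 17), (1, 8), (1, 15), (2, 11), (2, 12), (3, 11), (3, 12), (4, 1), (4, 22), (6, 0), (7, 4), (7, 19), (10, 8), (10, 15), (11, 10), (11, 13), (12, 8), (12, 15), (13, 10), (13, 13), (17, 7), (17, 16), (18, 11), (18, 12), (19, 5), (19, 18), (22, 10), (22, 13)}; affine count = 29; |E(F_23)| = 30.

Discriminant check: Δ ∝ 4a³ + 27b² = 4·4³ + 27·13² = 4·64 + 27·169 ≡ 12 (mod 23). Nonzero ⇒ E is nonsingular.
For each x ∈ F_23, compute rhs = x³ + 4·x + 13 mod 23, then count y ∈ F_23 with y² ≡ rhs.
  x = 0: rhs = 13, matching y values: 6, 17 (2 points).
  x = 1: rhs = 18, matching y values: 8, 15 (2 points).
  x = 2: rhs = 6, matching y values: 11, 12 (2 points).
  x = 3: rhs = 6, matching y values: 11, 12 (2 points).
  x = 4: rhs = 1, matching y values: 1, 22 (2 points).
  x = 5: rhs = 20, matching y values: none (0 points).
  x = 6: rhs = 0, matching y values: 0 (1 points).
  x = 7: rhs = 16, matching y values: 4, 19 (2 points).
  x = 8: rhs = 5, matching y values: none (0 points).
  x = 9: rhs = 19, matching y values: none (0 points).
  x = 10: rhs = 18, matching y values: 8, 15 (2 points).
  x = 11: rhs = 8, matching y values: 10, 13 (2 points).
  x = 12: rhs = 18, matching y values: 8, 15 (2 points).
  x = 13: rhs = 8, matching y values: 10, 13 (2 points).
  x = 14: rhs = 7, matching y values: none (0 points).
  x = 15: rhs = 21, matching y values: none (0 points).
  x = 16: rhs = 10, matching y values: none (0 points).
  x = 17: rhs = 3, matching y values: 7, 16 (2 points).
  x = 18: rhs = 6, matching y values: 11, 12 (2 points).
  x = 19: rhs = 2, matching y values: 5, 18 (2 points).
  x = 20: rhs = 20, matching y values: none (0 points).
  x = 21: rhs = 20, matching y values: none (0 points).
  x = 22: rhs = 8, matching y values: 10, 13 (2 points).
Total affine count: 29.
Full point count |E(F_23)| = 29 + 1 = 30.
Hasse bound: |30 − (23+1)| = |6| = 6 ≤ 2√23 ≈ 9.5917 ✓.


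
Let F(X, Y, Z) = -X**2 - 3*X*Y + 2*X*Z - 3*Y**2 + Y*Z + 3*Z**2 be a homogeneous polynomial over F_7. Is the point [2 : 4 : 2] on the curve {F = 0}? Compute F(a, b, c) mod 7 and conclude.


F(2,4,2) ≡ 1 (mod 7); P is NOT on the curve.

Evaluate F(2, 4, 2) term-by-term (mod 7).
  -X**2 ↦ -1·4·1·1 = -4
  -3*X*Y ↦ -3·2·4·1 = -24
  2*X*Z ↦ 2·2·1·2 = 8
  -3*Y**2 ↦ -3·1·16·1 = -48
  Y*Z ↦ 1·1·4·2 = 8
  3*Z**2 ↦ 3·1·1·4 = 12
Sum: F(2, 4, 2) = (-4) + (-24) + (8) + (-48) + (8) + (12) = -48.
Reducing mod 7: -48 ≡ 1 (mod 7).
Since F(a, b, c) ≡ 1 ≠ 0 (mod 7), P does NOT lie on the curve.


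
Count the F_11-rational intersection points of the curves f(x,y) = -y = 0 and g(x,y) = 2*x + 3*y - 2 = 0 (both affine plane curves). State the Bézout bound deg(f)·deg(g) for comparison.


Common zeros: {(1, 0)}; count = 1; Bézout bound = 1.

deg(f) = 1, deg(g) = 1, so Bézout bound = 1.
Scan x ∈ F_11. For each x, list the y ∈ F_11 with f(x, y) ≡ 0 and those with g(x, y) ≡ 0 (mod 11); the common zeros in that column are the intersection.
  x = 0: f ≡ 0 at y ∈ {0}; g ≡ 0 at y ∈ {8}; common: ∅.
  x = 1: f ≡ 0 at y ∈ {0}; g ≡ 0 at y ∈ {0}; common: {0}.
  x = 2: f ≡ 0 at y ∈ {0}; g ≡ 0 at y ∈ {3}; common: ∅.
  x = 3: f ≡ 0 at y ∈ {0}; g ≡ 0 at y ∈ {6}; common: ∅.
  x = 4: f ≡ 0 at y ∈ {0}; g ≡ 0 at y ∈ {9}; common: ∅.
  x = 5: f ≡ 0 at y ∈ {0}; g ≡ 0 at y ∈ {1}; common: ∅.
  x = 6: f ≡ 0 at y ∈ {0}; g ≡ 0 at y ∈ {4}; common: ∅.
  x = 7: f ≡ 0 at y ∈ {0}; g ≡ 0 at y ∈ {7}; common: ∅.
  x = 8: f ≡ 0 at y ∈ {0}; g ≡ 0 at y ∈ {10}; common: ∅.
  x = 9: f ≡ 0 at y ∈ {0}; g ≡ 0 at y ∈ {2}; common: ∅.
  x = 10: f ≡ 0 at y ∈ {0}; g ≡ 0 at y ∈ {5}; common: ∅.
Collecting: common zeros = {(1, 0)}, so the count is 1.
Comparison with the Bézout bound: 1 ≤ 1 = deg(f)·deg(g), as expected for curves with no common component (the bound is attained).


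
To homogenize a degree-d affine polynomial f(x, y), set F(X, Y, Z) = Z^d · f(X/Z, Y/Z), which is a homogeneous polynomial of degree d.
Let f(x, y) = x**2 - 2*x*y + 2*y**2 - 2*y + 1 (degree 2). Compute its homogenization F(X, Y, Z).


F(X, Y, Z) = X**2 - 2*X*Y + 2*Y**2 - 2*Y*Z + Z**2

deg(f) = 2.
Substitute x = X/Z, y = Y/Z into f, then multiply by Z^2.
  monomial 1·x^2·y^0 ↦ 1·X^2·Y^0·Z^0.
  monomial -2·x^1·y^1 ↦ -2·X^1·Y^1·Z^0.
  monomial 2·x^0·y^2 ↦ 2·X^0·Y^2·Z^0.
  monomial -2·x^0·y^1 ↦ -2·X^0·Y^1·Z^1.
  monomial 1·x^0·y^0 ↦ 1·X^0·Y^0·Z^2.
Collecting: F(X, Y, Z) = X**2 - 2*X*Y + 2*Y**2 - 2*Y*Z + Z**2.


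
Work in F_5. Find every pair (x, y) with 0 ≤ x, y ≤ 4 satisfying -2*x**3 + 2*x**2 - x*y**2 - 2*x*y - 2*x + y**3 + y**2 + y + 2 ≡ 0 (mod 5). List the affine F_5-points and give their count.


Affine F_5-points: {(0, 1), (1, 0), (1, 1), (1, 4), (2, 0), (3, 0), (3, 2), (4, 2)}; count = 8.

For each of the 25 pairs (x, y) ∈ F_5², evaluate f(x, y) mod 5. Record the zeros.
  x = 0: [0↦2, 1↦0, 2↦1, 3↦1, 4↦1]  zeros at y ∈ {1}
  x = 1: [0↦0, 1↦0, 2↦1, 3↦4, 4↦0]  zeros at y ∈ {0, 1, 4}
  x = 2: [0↦0, 1↦2, 2↦3, 3↦4, 4↦1]  zeros at y ∈ {0}
  x = 3: [0↦0, 1↦4, 2↦0, 3↦4, 4↦2]  zeros at y ∈ {0, 2}
  x = 4: [0↦3, 1↦4, 2↦0, 3↦2, 4↦1]  zeros at y ∈ {2}
Collecting zeros: affine points = {(0, 1), (1, 0), (1, 1), (1, 4), (2, 0), (3, 0), (3, 2), (4, 2)}.
Total count |C(F_5)_aff| = 8.


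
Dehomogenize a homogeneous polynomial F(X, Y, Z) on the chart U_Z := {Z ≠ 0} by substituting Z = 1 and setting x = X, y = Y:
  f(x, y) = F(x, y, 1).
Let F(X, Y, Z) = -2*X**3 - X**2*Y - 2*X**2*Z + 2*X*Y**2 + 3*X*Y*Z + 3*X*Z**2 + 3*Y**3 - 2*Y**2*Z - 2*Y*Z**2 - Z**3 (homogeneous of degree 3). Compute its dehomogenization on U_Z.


f(x, y) = -2*x**3 - x**2*y - 2*x**2 + 2*x*y**2 + 3*x*y + 3*x + 3*y**3 - 2*y**2 - 2*y - 1

On U_Z we set Z = 1. Each monomial c·X^i·Y^j·Z^k in F becomes c·x^i·y^j·1^k = c·x^i·y^j.
Substituting Z = 1: F(X, Y, 1) = -2*x**3 - x**2*y - 2*x**2 + 2*x*y**2 + 3*x*y + 3*x + 3*y**3 - 2*y**2 - 2*y - 1.
Note: deg(f) ≤ deg(F) = 3; strict inequality happens when F is divisible by Z (lost terms).


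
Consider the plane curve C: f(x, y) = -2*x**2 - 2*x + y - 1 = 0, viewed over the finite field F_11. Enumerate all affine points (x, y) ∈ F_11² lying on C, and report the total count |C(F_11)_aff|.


Affine F_11-points: {(0, 1), (1, 5), (2, 2), (3, 3), (4, 8), (5, 6), (6, 8), (7, 3), (8, 2), (9, 5), (10, 1)}; count = 11.

For each of the 121 pairs (x, y) ∈ F_11², evaluate f(x, y) mod 11. Record the zeros.
  x = 0: [0↦10, 1↦0, 2↦1, 3↦2, 4↦3, 5↦4, 6↦5, 7↦6, 8↦7, 9↦8, 10↦9]  zeros at y ∈ {1}
  x = 1: [0↦6, 1↦7, 2↦8, 3↦9, 4↦10, 5↦0, 6↦1, 7↦2, 8↦3, 9↦4, 10↦5]  zeros at y ∈ {5}
  x = 2: [0↦9, 1↦10, 2↦0, 3↦1, 4↦2, 5↦3, 6↦4, 7↦5, 8↦6, 9↦7, 10↦8]  zeros at y ∈ {2}
  x = 3: [0↦8, 1↦9, 2↦10, 3↦0, 4↦1, 5↦2, 6↦3, 7↦4, 8↦5, 9↦6, 10↦7]  zeros at y ∈ {3}
  x = 4: [0↦3, 1↦4, 2↦5, 3↦6, 4↦7, 5↦8, 6↦9, 7↦10, 8↦0, 9↦1, 10↦2]  zeros at y ∈ {8}
  x = 5: [0↦5, 1↦6, 2↦7, 3↦8, 4↦9, 5↦10, 6↦0, 7↦1, 8↦2, 9↦3, 10↦4]  zeros at y ∈ {6}
  x = 6: [0↦3, 1↦4, 2↦5, 3↦6, 4↦7, 5↦8, 6↦9, 7↦10, 8↦0, 9↦1, 10↦2]  zeros at y ∈ {8}
  x = 7: [0↦8, 1↦9, 2↦10, 3↦0, 4↦1, 5↦2, 6↦3, 7↦4, 8↦5, 9↦6, 10↦7]  zeros at y ∈ {3}
  x = 8: [0↦9, 1↦10, 2↦0, 3↦1, 4↦2, 5↦3, 6↦4, 7↦5, 8↦6, 9↦7, 10↦8]  zeros at y ∈ {2}
  x = 9: [0↦6, 1↦7, 2↦8, 3↦9, 4↦10, 5↦0, 6↦1, 7↦2, 8↦3, 9↦4, 10↦5]  zeros at y ∈ {5}
  x = 10: [0↦10, 1↦0, 2↦1, 3↦2, 4↦3, 5↦4, 6↦5, 7↦6, 8↦7, 9↦8, 10↦9]  zeros at y ∈ {1}
Collecting zeros: affine points = {(0, 1), (1, 5), (2, 2), (3, 3), (4, 8), (5, 6), (6, 8), (7, 3), (8, 2), (9, 5), (10, 1)}.
Total count |C(F_11)_aff| = 11.


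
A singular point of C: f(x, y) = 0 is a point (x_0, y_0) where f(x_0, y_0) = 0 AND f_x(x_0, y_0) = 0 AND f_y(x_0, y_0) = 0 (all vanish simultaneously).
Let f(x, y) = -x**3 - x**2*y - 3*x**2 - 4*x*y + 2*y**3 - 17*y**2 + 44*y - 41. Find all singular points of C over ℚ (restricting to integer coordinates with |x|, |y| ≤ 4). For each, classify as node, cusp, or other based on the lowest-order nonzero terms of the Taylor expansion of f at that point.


Singular points: {(-2, 3)}; classification: cusp.

Compute partial derivatives:
  f_x = -3*x**2 - 2*x*y - 6*x - 4*y.
  f_y = -x**2 - 4*x + 6*y**2 - 34*y + 44.
Scan x_0 ∈ {−4, ..., 4}. For each x_0, f_y(x_0, y) is a polynomial in y; find its integer roots y ∈ {−4, ..., 4}, then test f_x and f at those candidates.
  x = -4: f_y(-4, y) = 6*y**2 - 34*y + 44; vanishes at y ∈ {2}. (-4, 2): f_x = -16 ≠ 0.
  x = -3: f_y(-3, y) = 6*y**2 - 34*y + 47; no integer root y with |y| ≤ 4.
  x = -2: f_y(-2, y) = 6*y**2 - 34*y + 48; vanishes at y ∈ {3}. (-2, 3): f_x = 0, f = 0 — SINGULAR.
  x = -1: f_y(-1, y) = 6*y**2 - 34*y + 47; no integer root y with |y| ≤ 4.
  x = 0: f_y(0, y) = 6*y**2 - 34*y + 44; vanishes at y ∈ {2}. (0, 2): f_x = -8 ≠ 0.
  x = 1: f_y(1, y) = 6*y**2 - 34*y + 39; no integer root y with |y| ≤ 4.
  x = 2: f_y(2, y) = 6*y**2 - 34*y + 32; no integer root y with |y| ≤ 4.
  x = 3: f_y(3, y) = 6*y**2 - 34*y + 23; no integer root y with |y| ≤ 4.
  x = 4: f_y(4, y) = 6*y**2 - 34*y + 12; no integer root y with |y| ≤ 4.
Only singular point on the grid: (-2, 3).
Classify: substitute x = -2 + u, y = 3 + v and expand: f = -u**3 - u**2*v + 2*v**3 + v**2.
No constant or linear terms (consistent with a singular point). Quadratic part: v**2. Cubic part: -u**3 - u**2*v + 2*v**3.
The quadratic part v**2 is a perfect square, so there is a single (double) tangent line v = 0, i.e. y = 3. Restricting the cubic part to that line (v = 0) leaves -u**3 ≠ 0, so f is not divisible by v and the branch is v² ≈ u**3 to lowest order — this is a cusp.
Classification: cusp.


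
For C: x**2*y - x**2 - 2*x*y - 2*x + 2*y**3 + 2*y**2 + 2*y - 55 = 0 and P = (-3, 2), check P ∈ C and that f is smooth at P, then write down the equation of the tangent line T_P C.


Tangent line at P: -12*x + 49*y - 134 = 0.

Step 1: f(-3, 2) = 0, so P lies on C.
Step 2: partial derivatives
  f_x(x, y) = 2*x*y - 2*x - 2*y - 2, f_y(x, y) = x**2 - 2*x + 6*y**2 + 4*y + 2.
  f_x(P) = -12, f_y(P) = 49 (gradient nonzero, so P is smooth).
Step 3: tangent line at P: -12·(x − -3) + 49·(y − 2) = 0.
Expanding: -12*x + 49*y - 134 = 0.


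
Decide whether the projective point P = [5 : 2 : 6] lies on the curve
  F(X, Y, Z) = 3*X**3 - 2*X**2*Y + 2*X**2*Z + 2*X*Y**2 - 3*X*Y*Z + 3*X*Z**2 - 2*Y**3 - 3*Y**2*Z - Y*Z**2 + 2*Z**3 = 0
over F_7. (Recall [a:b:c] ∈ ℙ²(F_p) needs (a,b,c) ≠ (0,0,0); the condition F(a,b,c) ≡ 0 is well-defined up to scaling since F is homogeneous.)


F(5,2,6) ≡ 1 (mod 7); P is NOT on the curve.

Evaluate F(5, 2, 6) term-by-term (mod 7).
  3*X**3 ↦ 3·125·1·1 = 375
  -2*X**2*Y ↦ -2·25·2·1 = -100
  2*X**2*Z ↦ 2·25·1·6 = 300
  2*X*Y**2 ↦ 2·5·4·1 = 40
  -3*X*Y*Z ↦ -3·5·2·6 = -180
  3*X*Z**2 ↦ 3·5·1·36 = 540
  -2*Y**3 ↦ -2·1·8·1 = -16
  -3*Y**2*Z ↦ -3·1·4·6 = -72
  -Y*Z**2 ↦ -1·1·2·36 = -72
  2*Z**3 ↦ 2·1·1·216 = 432
Sum: F(5, 2, 6) = (375) + (-100) + (300) + (40) + (-180) + (540) + (-16) + (-72) + (-72) + (432) = 1247.
Reducing mod 7: 1247 ≡ 1 (mod 7).
Since F(a, b, c) ≡ 1 ≠ 0 (mod 7), P does NOT lie on the curve.


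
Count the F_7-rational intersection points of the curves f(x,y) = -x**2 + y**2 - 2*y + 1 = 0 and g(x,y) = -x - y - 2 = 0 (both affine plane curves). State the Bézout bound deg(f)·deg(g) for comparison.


Common zeros: {(2, 3)}; count = 1; Bézout bound = 2.

deg(f) = 2, deg(g) = 1, so Bézout bound = 2.
Scan x ∈ F_7. For each x, list the y ∈ F_7 with f(x, y) ≡ 0 and those with g(x, y) ≡ 0 (mod 7); the common zeros in that column are the intersection.
  x = 0: f ≡ 0 at y ∈ {1}; g ≡ 0 at y ∈ {5}; common: ∅.
  x = 1: f ≡ 0 at y ∈ {0, 2}; g ≡ 0 at y ∈ {4}; common: ∅.
  x = 2: f ≡ 0 at y ∈ {3, 6}; g ≡ 0 at y ∈ {3}; common: {3}.
  x = 3: f ≡ 0 at y ∈ {4, 5}; g ≡ 0 at y ∈ {2}; common: ∅.
  x = 4: f ≡ 0 at y ∈ {4, 5}; g ≡ 0 at y ∈ {1}; common: ∅.
  x = 5: f ≡ 0 at y ∈ {3, 6}; g ≡ 0 at y ∈ {0}; common: ∅.
  x = 6: f ≡ 0 at y ∈ {0, 2}; g ≡ 0 at y ∈ {6}; common: ∅.
Collecting: common zeros = {(2, 3)}, so the count is 1.
Comparison with the Bézout bound: 1 ≤ 2 = deg(f)·deg(g), as expected for curves with no common component (the affine F_7-count falls short of the bound because intersections may lie at infinity, over extension fields, or carry multiplicity).


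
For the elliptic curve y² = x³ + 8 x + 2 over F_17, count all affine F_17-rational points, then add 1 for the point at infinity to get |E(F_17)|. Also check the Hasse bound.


Affine points = {(0, 6), (0, 11), (2, 3), (2, 14), (3, 6), (3, 11), (4, 8), (4, 9), (8, 0), (9, 2), (9, 15), (13, 5), (13, 12), (14, 6), (14, 11)}; affine count = 15; |E(F_17)| = 16.

Discriminant check: Δ ∝ 4a³ + 27b² = 4·8³ + 27·2² = 4·512 + 27·4 ≡ 14 (mod 17). Nonzero ⇒ E is nonsingular.
For each x ∈ F_17, compute rhs = x³ + 8·x + 2 mod 17, then count y ∈ F_17 with y² ≡ rhs.
  x = 0: rhs = 2, matching y values: 6, 11 (2 points).
  x = 1: rhs = 11, matching y values: none (0 points).
  x = 2: rhs = 9, matching y values: 3, 14 (2 points).
  x = 3: rhs = 2, matching y values: 6, 11 (2 points).
  x = 4: rhs = 13, matching y values: 8, 9 (2 points).
  x = 5: rhs = 14, matching y values: none (0 points).
  x = 6: rhs = 11, matching y values: none (0 points).
  x = 7: rhs = 10, matching y values: none (0 points).
  x = 8: rhs = 0, matching y values: 0 (1 points).
  x = 9: rhs = 4, matching y values: 2, 15 (2 points).
  x = 10: rhs = 11, matching y values: none (0 points).
  x = 11: rhs = 10, matching y values: none (0 points).
  x = 12: rhs = 7, matching y values: none (0 points).
  x = 13: rhs = 8, matching y values: 5, 12 (2 points).
  x = 14: rhs = 2, matching y values: 6, 11 (2 points).
  x = 15: rhs = 12, matching y values: none (0 points).
  x = 16: rhs = 10, matching y values: none (0 points).
Total affine count: 15.
Full point count |E(F_17)| = 15 + 1 = 16.
Hasse bound: |16 − (17+1)| = |-2| = 2 ≤ 2√17 ≈ 8.2462 ✓.
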